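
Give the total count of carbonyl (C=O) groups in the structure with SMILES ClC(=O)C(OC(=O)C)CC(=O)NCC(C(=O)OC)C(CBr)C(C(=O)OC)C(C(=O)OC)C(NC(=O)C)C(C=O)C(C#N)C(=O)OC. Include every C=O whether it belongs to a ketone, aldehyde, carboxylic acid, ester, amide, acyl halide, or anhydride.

ClCO: acyl halide, 1 C=O (running total 1).
CH(OCOCH3): ester, 1 C=O (running total 2).
CH2CONHCH2: amide, 1 C=O (running total 3).
CH(COOCH3): ester, 1 C=O (running total 4).
CH(COOCH3): ester, 1 C=O (running total 5).
CH(COOCH3): ester, 1 C=O (running total 6).
CH(NHCOCH3): amide, 1 C=O (running total 7).
CH(CHO): aldehyde, 1 C=O (running total 8).
COOCH3: ester, 1 C=O (running total 9).

9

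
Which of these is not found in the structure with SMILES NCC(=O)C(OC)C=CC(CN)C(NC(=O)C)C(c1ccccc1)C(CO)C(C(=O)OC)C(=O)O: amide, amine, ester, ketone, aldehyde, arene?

aldehyde

ketone: present (CO — –C(=O)– with carbon on both sides → ketone).
amide: present (CH(NHCOCH3) — pendant –NHC(=O)CH3: N bonded to a carbonyl → amide (not amine)).
amine: present (H2NCH2 — –NH2 on an sp³ carbon with no adjacent C=O → amine).
ester: present (CH(COOCH3) — pendant –COOCH3: carbonyl C bonded to C and –OCH3 → ester).
arene: present (CH(C6H5) — pendant –C6H5: benzene ring → arene).
aldehyde: absent. In CO, the carbonyl carbon is bonded to two carbons, so it is a ketone, not an aldehyde. In COOH, the carbonyl carbon bears –OH, not –H, so it is a carboxylic acid.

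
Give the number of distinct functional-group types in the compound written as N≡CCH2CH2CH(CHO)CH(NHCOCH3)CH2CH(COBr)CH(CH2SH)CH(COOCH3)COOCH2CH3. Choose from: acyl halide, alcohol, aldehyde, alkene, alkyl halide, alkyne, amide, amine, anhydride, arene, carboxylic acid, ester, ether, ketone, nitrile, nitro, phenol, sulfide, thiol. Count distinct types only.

6

Taking each segment in turn:
  N≡C: N≡C–: carbon triple-bonded to nitrogen → nitrile.
  CH(CHO): pendant –CHO: carbonyl C bonded to C and H → aldehyde.
  CH(NHCOCH3): pendant –NHC(=O)CH3: N bonded to a carbonyl → amide (not amine).
  CH(COBr): pendant –C(=O)X: carbonyl C bonded to C and halogen → acyl halide.
  CH(CH2SH): pendant –CH2SH → thiol.
  CH(COOCH3): pendant –COOCH3: carbonyl C bonded to C and –OCH3 → ester.
  COOCH2CH3: –C(=O)OCH2CH3: carbonyl C bonded to C and to –OEt → ester.
Distinct types present: acyl halide, aldehyde, amide, ester, nitrile, thiol.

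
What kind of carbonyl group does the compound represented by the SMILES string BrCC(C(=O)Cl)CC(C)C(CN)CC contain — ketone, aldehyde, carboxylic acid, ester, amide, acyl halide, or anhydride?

The carbonyl is in the CH(COCl) segment: pendant –C(=O)X: carbonyl C bonded to C and halogen → acyl halide.

acyl halide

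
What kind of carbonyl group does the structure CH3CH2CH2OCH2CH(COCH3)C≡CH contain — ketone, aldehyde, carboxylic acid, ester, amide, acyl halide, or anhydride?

The carbonyl is in the CH(COCH3) segment: pendant –COCH3: carbonyl C bonded to two carbons → ketone.

ketone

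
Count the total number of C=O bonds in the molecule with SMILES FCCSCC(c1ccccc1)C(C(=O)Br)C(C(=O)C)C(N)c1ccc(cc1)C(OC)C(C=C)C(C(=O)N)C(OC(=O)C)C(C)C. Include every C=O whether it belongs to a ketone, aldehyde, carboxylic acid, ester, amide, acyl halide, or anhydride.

CH(COBr): acyl halide, 1 C=O (running total 1).
CH(COCH3): ketone, 1 C=O (running total 2).
CH(CONH2): amide, 1 C=O (running total 3).
CH(OCOCH3): ester, 1 C=O (running total 4).

4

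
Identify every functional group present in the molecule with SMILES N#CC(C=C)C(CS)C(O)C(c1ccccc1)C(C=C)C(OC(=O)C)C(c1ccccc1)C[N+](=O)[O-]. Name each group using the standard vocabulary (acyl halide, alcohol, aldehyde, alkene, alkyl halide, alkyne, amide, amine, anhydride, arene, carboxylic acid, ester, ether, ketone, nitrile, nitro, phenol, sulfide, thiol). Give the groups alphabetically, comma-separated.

alcohol, alkene, arene, ester, nitrile, nitro, thiol

Taking each segment in turn:
  N≡C: N≡C–: carbon triple-bonded to nitrogen → nitrile.
  CH(CH=CH2): pendant –CH=CH2: C=C double bond → alkene.
  CH(CH2SH): pendant –CH2SH → thiol.
  CH(OH): –OH on an sp³ carbon → alcohol (secondary).
  CH(C6H5): pendant –C6H5: benzene ring → arene.
  CH(CH=CH2): pendant –CH=CH2: C=C double bond → alkene.
  CH(OCOCH3): pendant –OC(=O)CH3: an acyloxy group → ester.
  CH(C6H5): pendant –C6H5: benzene ring → arene.
  CH2NO2: –NO2 on carbon → nitro group.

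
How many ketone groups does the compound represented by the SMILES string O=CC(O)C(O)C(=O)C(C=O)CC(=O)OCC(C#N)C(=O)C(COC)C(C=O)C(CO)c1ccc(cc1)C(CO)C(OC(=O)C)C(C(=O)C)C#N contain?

3

Taking each segment in turn:
  OHC: terminal –CHO: carbonyl C bonded to H and C → aldehyde.
  CH(OH): –OH on an sp³ carbon → alcohol (secondary).
  CH(OH): –OH on an sp³ carbon → alcohol (secondary).
  CO: –C(=O)– with carbon on both sides → ketone.
  CH(CHO): pendant –CHO: carbonyl C bonded to C and H → aldehyde.
  CH2COOCH2: –C(=O)–O–C with C on the carbonyl side → ester.
  CH(CN): pendant –C≡N: nitrile.
  CO: –C(=O)– with carbon on both sides → ketone.
  CH(CH2OCH3): pendant –CH2OCH3: C–O–C linkage → ether.
  CH(CHO): pendant –CHO: carbonyl C bonded to C and H → aldehyde.
  CH(CH2OH): pendant –CH2OH on an sp³ backbone C → alcohol.
  C6H4: para-disubstituted benzene ring → arene.
  CH(CH2OH): pendant –CH2OH on an sp³ backbone C → alcohol.
  CH(OCOCH3): pendant –OC(=O)CH3: an acyloxy group → ester.
  CH(COCH3): pendant –COCH3: carbonyl C bonded to two carbons → ketone.
  CN: –C≡N: carbon triple-bonded to nitrogen → nitrile.
Ketone appears at: CO, CO, CH(COCH3) → 3.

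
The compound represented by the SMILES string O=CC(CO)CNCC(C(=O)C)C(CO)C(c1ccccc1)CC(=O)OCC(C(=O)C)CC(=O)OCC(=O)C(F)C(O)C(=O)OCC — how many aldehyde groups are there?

1

terminal –CHO: carbonyl C bonded to H and C → aldehyde.
pendant –CH2OH on an sp³ backbone C → alcohol.
C–N–C with sp³ carbons and no adjacent C=O → amine (secondary).
pendant –COCH3: carbonyl C bonded to two carbons → ketone.
pendant –CH2OH on an sp³ backbone C → alcohol.
pendant –C6H5: benzene ring → arene.
–C(=O)–O–C with C on the carbonyl side → ester.
pendant –COCH3: carbonyl C bonded to two carbons → ketone.
–C(=O)–O–C with C on the carbonyl side → ester.
–C(=O)– with carbon on both sides → ketone.
halogen on an sp³ carbon → alkyl halide.
–OH on an sp³ carbon → alcohol (secondary).
–C(=O)OCH2CH3: carbonyl C bonded to C and to –OEt → ester.
Aldehyde appears at: OHC → 1.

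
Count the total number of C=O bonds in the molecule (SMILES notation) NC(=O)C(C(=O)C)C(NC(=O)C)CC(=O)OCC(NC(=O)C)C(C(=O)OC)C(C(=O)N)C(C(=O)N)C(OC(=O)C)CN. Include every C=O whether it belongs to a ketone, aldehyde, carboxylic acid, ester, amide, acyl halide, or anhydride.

H2NCO: amide, 1 C=O (running total 1).
CH(COCH3): ketone, 1 C=O (running total 2).
CH(NHCOCH3): amide, 1 C=O (running total 3).
CH2COOCH2: ester, 1 C=O (running total 4).
CH(NHCOCH3): amide, 1 C=O (running total 5).
CH(COOCH3): ester, 1 C=O (running total 6).
CH(CONH2): amide, 1 C=O (running total 7).
CH(CONH2): amide, 1 C=O (running total 8).
CH(OCOCH3): ester, 1 C=O (running total 9).

9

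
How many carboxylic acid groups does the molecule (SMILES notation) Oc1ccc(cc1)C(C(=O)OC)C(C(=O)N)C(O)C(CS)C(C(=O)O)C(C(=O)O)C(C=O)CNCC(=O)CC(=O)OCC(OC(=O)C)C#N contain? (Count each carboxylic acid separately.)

2

–OH attached directly to an aromatic ring → phenol (not alcohol); the ring itself is an arene.
pendant –COOCH3: carbonyl C bonded to C and –OCH3 → ester.
pendant –CONH2: carbonyl C bonded to C and N → amide.
–OH on an sp³ carbon → alcohol (secondary).
pendant –CH2SH → thiol.
pendant –COOH: carbonyl C bonded to C and –OH → carboxylic acid.
pendant –COOH: carbonyl C bonded to C and –OH → carboxylic acid.
pendant –CHO: carbonyl C bonded to C and H → aldehyde.
C–N–C with sp³ carbons and no adjacent C=O → amine (secondary).
–C(=O)– with carbon on both sides → ketone.
–C(=O)–O–C with C on the carbonyl side → ester.
pendant –OC(=O)CH3: an acyloxy group → ester.
–C≡N: carbon triple-bonded to nitrogen → nitrile.
Carboxylic acid appears at: CH(COOH), CH(COOH) → 2.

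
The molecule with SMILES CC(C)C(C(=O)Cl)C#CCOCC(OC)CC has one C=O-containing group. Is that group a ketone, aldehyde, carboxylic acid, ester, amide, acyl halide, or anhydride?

acyl halide

The carbonyl is in the CH(COCl) segment: pendant –C(=O)X: carbonyl C bonded to C and halogen → acyl halide.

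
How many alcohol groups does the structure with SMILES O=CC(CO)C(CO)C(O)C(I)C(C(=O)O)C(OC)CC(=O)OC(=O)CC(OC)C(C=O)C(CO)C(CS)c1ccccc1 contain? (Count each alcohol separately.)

4

terminal –CHO: carbonyl C bonded to H and C → aldehyde.
pendant –CH2OH on an sp³ backbone C → alcohol.
pendant –CH2OH on an sp³ backbone C → alcohol.
–OH on an sp³ carbon → alcohol (secondary).
halogen on an sp³ carbon → alkyl halide.
pendant –COOH: carbonyl C bonded to C and –OH → carboxylic acid.
pendant –OCH3: C–O–C with sp³ C, no adjacent C=O → ether.
two acyl groups sharing one oxygen, –C(=O)–O–C(=O)– → anhydride.
pendant –OCH3: C–O–C with sp³ C, no adjacent C=O → ether.
pendant –CHO: carbonyl C bonded to C and H → aldehyde.
pendant –CH2OH on an sp³ backbone C → alcohol.
pendant –CH2SH → thiol.
–C6H5 phenyl ring → arene.
Alcohol appears at: CH(CH2OH), CH(CH2OH), CH(OH), CH(CH2OH) → 4.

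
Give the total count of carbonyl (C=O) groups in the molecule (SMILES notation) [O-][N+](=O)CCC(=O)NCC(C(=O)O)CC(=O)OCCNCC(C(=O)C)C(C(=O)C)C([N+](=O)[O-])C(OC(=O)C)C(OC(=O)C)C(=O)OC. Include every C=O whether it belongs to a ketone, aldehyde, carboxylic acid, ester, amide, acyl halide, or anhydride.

8

CH2CONHCH2: amide, 1 C=O (running total 1).
CH(COOH): carboxylic acid, 1 C=O (running total 2).
CH2COOCH2: ester, 1 C=O (running total 3).
CH(COCH3): ketone, 1 C=O (running total 4).
CH(COCH3): ketone, 1 C=O (running total 5).
CH(OCOCH3): ester, 1 C=O (running total 6).
CH(OCOCH3): ester, 1 C=O (running total 7).
COOCH3: ester, 1 C=O (running total 8).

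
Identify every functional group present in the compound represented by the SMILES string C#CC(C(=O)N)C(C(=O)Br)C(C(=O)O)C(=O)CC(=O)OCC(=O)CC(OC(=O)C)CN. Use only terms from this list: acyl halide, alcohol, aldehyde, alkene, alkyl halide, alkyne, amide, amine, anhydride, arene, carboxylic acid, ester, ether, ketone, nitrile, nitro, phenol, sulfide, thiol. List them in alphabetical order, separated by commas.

C≡C triple bond → alkyne.
pendant –CONH2: carbonyl C bonded to C and N → amide.
pendant –C(=O)X: carbonyl C bonded to C and halogen → acyl halide.
pendant –COOH: carbonyl C bonded to C and –OH → carboxylic acid.
–C(=O)– with carbon on both sides → ketone.
–C(=O)–O–C with C on the carbonyl side → ester.
–C(=O)– with carbon on both sides → ketone.
pendant –OC(=O)CH3: an acyloxy group → ester.
–NH2 on an sp³ carbon with no adjacent C=O → amine.

acyl halide, alkyne, amide, amine, carboxylic acid, ester, ketone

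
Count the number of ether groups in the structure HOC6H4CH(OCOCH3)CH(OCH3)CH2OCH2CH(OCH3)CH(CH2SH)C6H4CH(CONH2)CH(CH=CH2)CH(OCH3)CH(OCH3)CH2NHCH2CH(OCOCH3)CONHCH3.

5

Working along the chain:
  HOC6H4: –OH attached directly to an aromatic ring → phenol (not alcohol); the ring itself is an arene.
  CH(OCOCH3): pendant –OC(=O)CH3: an acyloxy group → ester.
  CH(OCH3): pendant –OCH3: C–O–C with sp³ C, no adjacent C=O → ether.
  CH2OCH2: C–O–C with sp³ carbons on both sides and no adjacent C=O → ether.
  CH(OCH3): pendant –OCH3: C–O–C with sp³ C, no adjacent C=O → ether.
  CH(CH2SH): pendant –CH2SH → thiol.
  C6H4: para-disubstituted benzene ring → arene.
  CH(CONH2): pendant –CONH2: carbonyl C bonded to C and N → amide.
  CH(CH=CH2): pendant –CH=CH2: C=C double bond → alkene.
  CH(OCH3): pendant –OCH3: C–O–C with sp³ C, no adjacent C=O → ether.
  CH(OCH3): pendant –OCH3: C–O–C with sp³ C, no adjacent C=O → ether.
  CH2NHCH2: C–N–C with sp³ carbons and no adjacent C=O → amine (secondary).
  CH(OCOCH3): pendant –OC(=O)CH3: an acyloxy group → ester.
  CONHCH3: –C(=O)NHCH3: carbonyl C bonded to C and to N → amide (the N is not an amine).
Ether appears at: CH(OCH3), CH2OCH2, CH(OCH3), CH(OCH3), CH(OCH3) → 5.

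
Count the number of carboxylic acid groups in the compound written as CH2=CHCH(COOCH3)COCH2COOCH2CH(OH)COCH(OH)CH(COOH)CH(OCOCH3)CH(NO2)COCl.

1

Reading the structure from left to right:
  CH2=CH: C=C double bond → alkene.
  CH(COOCH3): pendant –COOCH3: carbonyl C bonded to C and –OCH3 → ester.
  CO: –C(=O)– with carbon on both sides → ketone.
  CH2COOCH2: –C(=O)–O–C with C on the carbonyl side → ester.
  CH(OH): –OH on an sp³ carbon → alcohol (secondary).
  CO: –C(=O)– with carbon on both sides → ketone.
  CH(OH): –OH on an sp³ carbon → alcohol (secondary).
  CH(COOH): pendant –COOH: carbonyl C bonded to C and –OH → carboxylic acid.
  CH(OCOCH3): pendant –OC(=O)CH3: an acyloxy group → ester.
  CH(NO2): –NO2 on an sp³ carbon → nitro (the N=O is not a carbonyl).
  COCl: –C(=O)Cl: carbonyl C bonded to C and to a halogen → acyl halide (not alkyl halide).
Carboxylic acid appears at: CH(COOH) → 1.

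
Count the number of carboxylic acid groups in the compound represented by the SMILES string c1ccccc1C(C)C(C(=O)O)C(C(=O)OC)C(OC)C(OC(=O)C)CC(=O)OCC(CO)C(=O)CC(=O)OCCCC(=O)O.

2

Reading the structure from left to right:
  C6H5: C6H5– phenyl ring → arene.
  CH(COOH): pendant –COOH: carbonyl C bonded to C and –OH → carboxylic acid.
  CH(COOCH3): pendant –COOCH3: carbonyl C bonded to C and –OCH3 → ester.
  CH(OCH3): pendant –OCH3: C–O–C with sp³ C, no adjacent C=O → ether.
  CH(OCOCH3): pendant –OC(=O)CH3: an acyloxy group → ester.
  CH2COOCH2: –C(=O)–O–C with C on the carbonyl side → ester.
  CH(CH2OH): pendant –CH2OH on an sp³ backbone C → alcohol.
  CO: –C(=O)– with carbon on both sides → ketone.
  CH2COOCH2: –C(=O)–O–C with C on the carbonyl side → ester.
  COOH: –COOH: carbonyl C bonded to –OH and C → carboxylic acid (the –OH is not a separate alcohol).
Carboxylic acid appears at: CH(COOH), COOH → 2.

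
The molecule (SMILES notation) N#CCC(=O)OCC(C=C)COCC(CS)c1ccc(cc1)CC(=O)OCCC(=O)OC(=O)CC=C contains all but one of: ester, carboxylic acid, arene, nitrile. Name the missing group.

carboxylic acid

nitrile: present (N≡C — N≡C–: carbon triple-bonded to nitrogen → nitrile).
arene: present (C6H4 — para-disubstituted benzene ring → arene).
ester: present (CH2COOCH2 — –C(=O)–O–C with C on the carbonyl side → ester).
carboxylic acid: absent. In CH2COOCH2, the acyl oxygen is bonded to carbon (–O–C), not to H, so this is an ester.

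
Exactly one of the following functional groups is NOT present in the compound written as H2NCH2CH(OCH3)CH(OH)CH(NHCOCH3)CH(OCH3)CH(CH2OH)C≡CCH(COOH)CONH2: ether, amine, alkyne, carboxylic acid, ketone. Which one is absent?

ketone

carboxylic acid: present (CH(COOH) — pendant –COOH: carbonyl C bonded to C and –OH → carboxylic acid).
ether: present (CH(OCH3) — pendant –OCH3: C–O–C with sp³ C, no adjacent C=O → ether).
amine: present (H2NCH2 — –NH2 on an sp³ carbon with no adjacent C=O → amine).
alkyne: present (C≡C — C≡C triple bond → alkyne).
ketone: absent. In each of CH(NHCOCH3) and CONH2, the C=O is bonded to nitrogen, which defines an amide, not a ketone. In CH(COOH), the C=O bears an –OH, making it a carboxylic acid rather than a ketone.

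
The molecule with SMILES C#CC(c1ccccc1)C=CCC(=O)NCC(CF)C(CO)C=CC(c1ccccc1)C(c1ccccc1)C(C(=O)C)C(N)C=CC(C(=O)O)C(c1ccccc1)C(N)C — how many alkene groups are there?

C≡C triple bond → alkyne.
pendant –C6H5: benzene ring → arene.
C=C double bond → alkene.
–C(=O)–N– linkage → amide (the N is not an amine).
pendant –CH2X: halogen on sp³ carbon → alkyl halide.
pendant –CH2OH on an sp³ backbone C → alcohol.
C=C double bond → alkene.
pendant –C6H5: benzene ring → arene.
pendant –C6H5: benzene ring → arene.
pendant –COCH3: carbonyl C bonded to two carbons → ketone.
–NH2 on an sp³ carbon with no adjacent C=O → amine.
C=C double bond → alkene.
pendant –COOH: carbonyl C bonded to C and –OH → carboxylic acid.
pendant –C6H5: benzene ring → arene.
–NH2 on an sp³ carbon with no adjacent C=O → amine.
Alkene appears at: CH=CH, CH=CH, CH=CH → 3.

3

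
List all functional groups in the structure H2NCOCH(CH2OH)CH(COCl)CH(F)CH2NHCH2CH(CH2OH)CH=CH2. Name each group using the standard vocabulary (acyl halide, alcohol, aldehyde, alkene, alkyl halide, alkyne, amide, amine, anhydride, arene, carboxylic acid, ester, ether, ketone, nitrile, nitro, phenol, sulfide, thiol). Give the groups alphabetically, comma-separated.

–C(=O)NH2: carbonyl C bonded to C and to N → amide (the N is not a separate amine).
pendant –CH2OH on an sp³ backbone C → alcohol.
pendant –C(=O)X: carbonyl C bonded to C and halogen → acyl halide.
halogen on an sp³ carbon → alkyl halide.
C–N–C with sp³ carbons and no adjacent C=O → amine (secondary).
pendant –CH2OH on an sp³ backbone C → alcohol.
C=C double bond → alkene.

acyl halide, alcohol, alkene, alkyl halide, amide, amine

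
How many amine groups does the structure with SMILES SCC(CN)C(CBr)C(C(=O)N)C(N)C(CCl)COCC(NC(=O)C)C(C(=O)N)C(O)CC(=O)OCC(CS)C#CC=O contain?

2

Working along the chain:
  HSCH2: –SH on an sp³ carbon → thiol.
  CH(CH2NH2): pendant –CH2NH2: N on sp³ C, no adjacent C=O → amine.
  CH(CH2Br): pendant –CH2X: halogen on sp³ carbon → alkyl halide.
  CH(CONH2): pendant –CONH2: carbonyl C bonded to C and N → amide.
  CH(NH2): –NH2 on an sp³ carbon with no adjacent C=O → amine.
  CH(CH2Cl): pendant –CH2X: halogen on sp³ carbon → alkyl halide.
  CH2OCH2: C–O–C with sp³ carbons on both sides and no adjacent C=O → ether.
  CH(NHCOCH3): pendant –NHC(=O)CH3: N bonded to a carbonyl → amide (not amine).
  CH(CONH2): pendant –CONH2: carbonyl C bonded to C and N → amide.
  CH(OH): –OH on an sp³ carbon → alcohol (secondary).
  CH2COOCH2: –C(=O)–O–C with C on the carbonyl side → ester.
  CH(CH2SH): pendant –CH2SH → thiol.
  C≡C: C≡C triple bond → alkyne.
  CHO: terminal –CHO: carbonyl C bonded to H and C → aldehyde.
Amine appears at: CH(CH2NH2), CH(NH2) → 2.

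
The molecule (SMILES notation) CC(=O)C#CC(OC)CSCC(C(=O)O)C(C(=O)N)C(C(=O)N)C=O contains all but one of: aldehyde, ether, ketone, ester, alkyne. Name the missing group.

ester

ketone: present (CO — –C(=O)– with carbon on both sides → ketone).
aldehyde: present (CHO — terminal –CHO: carbonyl C bonded to H and C → aldehyde).
alkyne: present (C≡C — C≡C triple bond → alkyne).
ether: present (CH(OCH3) — pendant –OCH3: C–O–C with sp³ C, no adjacent C=O → ether).
ester: no segment matches this pattern.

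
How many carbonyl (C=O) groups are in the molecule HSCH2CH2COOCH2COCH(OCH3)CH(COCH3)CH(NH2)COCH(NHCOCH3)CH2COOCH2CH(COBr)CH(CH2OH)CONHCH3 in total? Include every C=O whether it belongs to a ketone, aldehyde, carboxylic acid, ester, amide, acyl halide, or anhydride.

8

CH2COOCH2: ester, 1 C=O (running total 1).
CO: ketone, 1 C=O (running total 2).
CH(COCH3): ketone, 1 C=O (running total 3).
CO: ketone, 1 C=O (running total 4).
CH(NHCOCH3): amide, 1 C=O (running total 5).
CH2COOCH2: ester, 1 C=O (running total 6).
CH(COBr): acyl halide, 1 C=O (running total 7).
CONHCH3: amide, 1 C=O (running total 8).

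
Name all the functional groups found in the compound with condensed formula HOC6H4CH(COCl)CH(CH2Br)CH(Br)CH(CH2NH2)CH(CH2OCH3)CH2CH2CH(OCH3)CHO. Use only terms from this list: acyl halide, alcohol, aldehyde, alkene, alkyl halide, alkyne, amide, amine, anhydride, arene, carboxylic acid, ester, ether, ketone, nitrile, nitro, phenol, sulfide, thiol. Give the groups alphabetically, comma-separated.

Taking each segment in turn:
  HOC6H4: –OH attached directly to an aromatic ring → phenol (not alcohol); the ring itself is an arene.
  CH(COCl): pendant –C(=O)X: carbonyl C bonded to C and halogen → acyl halide.
  CH(CH2Br): pendant –CH2X: halogen on sp³ carbon → alkyl halide.
  CH(Br): halogen on an sp³ carbon → alkyl halide.
  CH(CH2NH2): pendant –CH2NH2: N on sp³ C, no adjacent C=O → amine.
  CH(CH2OCH3): pendant –CH2OCH3: C–O–C linkage → ether.
  CH(OCH3): pendant –OCH3: C–O–C with sp³ C, no adjacent C=O → ether.
  CHO: terminal –CHO: carbonyl C bonded to H and C → aldehyde.

acyl halide, aldehyde, alkyl halide, amine, arene, ether, phenol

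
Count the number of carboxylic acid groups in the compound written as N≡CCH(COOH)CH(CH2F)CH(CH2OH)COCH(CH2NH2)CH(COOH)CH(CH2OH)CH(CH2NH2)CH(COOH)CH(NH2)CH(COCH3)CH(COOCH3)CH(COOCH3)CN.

3

Taking each segment in turn:
  N≡C: N≡C–: carbon triple-bonded to nitrogen → nitrile.
  CH(COOH): pendant –COOH: carbonyl C bonded to C and –OH → carboxylic acid.
  CH(CH2F): pendant –CH2X: halogen on sp³ carbon → alkyl halide.
  CH(CH2OH): pendant –CH2OH on an sp³ backbone C → alcohol.
  CO: –C(=O)– with carbon on both sides → ketone.
  CH(CH2NH2): pendant –CH2NH2: N on sp³ C, no adjacent C=O → amine.
  CH(COOH): pendant –COOH: carbonyl C bonded to C and –OH → carboxylic acid.
  CH(CH2OH): pendant –CH2OH on an sp³ backbone C → alcohol.
  CH(CH2NH2): pendant –CH2NH2: N on sp³ C, no adjacent C=O → amine.
  CH(COOH): pendant –COOH: carbonyl C bonded to C and –OH → carboxylic acid.
  CH(NH2): –NH2 on an sp³ carbon with no adjacent C=O → amine.
  CH(COCH3): pendant –COCH3: carbonyl C bonded to two carbons → ketone.
  CH(COOCH3): pendant –COOCH3: carbonyl C bonded to C and –OCH3 → ester.
  CH(COOCH3): pendant –COOCH3: carbonyl C bonded to C and –OCH3 → ester.
  CN: –C≡N: carbon triple-bonded to nitrogen → nitrile.
Carboxylic acid appears at: CH(COOH), CH(COOH), CH(COOH) → 3.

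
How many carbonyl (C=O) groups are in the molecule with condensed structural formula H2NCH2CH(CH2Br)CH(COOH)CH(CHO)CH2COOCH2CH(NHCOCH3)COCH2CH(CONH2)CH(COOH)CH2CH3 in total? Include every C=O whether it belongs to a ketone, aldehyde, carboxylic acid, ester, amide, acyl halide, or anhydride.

7

CH(COOH): carboxylic acid, 1 C=O (running total 1).
CH(CHO): aldehyde, 1 C=O (running total 2).
CH2COOCH2: ester, 1 C=O (running total 3).
CH(NHCOCH3): amide, 1 C=O (running total 4).
CO: ketone, 1 C=O (running total 5).
CH(CONH2): amide, 1 C=O (running total 6).
CH(COOH): carboxylic acid, 1 C=O (running total 7).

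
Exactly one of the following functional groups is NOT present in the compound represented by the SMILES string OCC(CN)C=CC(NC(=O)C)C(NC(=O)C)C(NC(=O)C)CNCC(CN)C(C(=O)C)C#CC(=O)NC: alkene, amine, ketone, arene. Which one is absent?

arene

alkene: present (CH=CH — C=C double bond → alkene).
ketone: present (CH(COCH3) — pendant –COCH3: carbonyl C bonded to two carbons → ketone).
amine: present (CH(CH2NH2) — pendant –CH2NH2: N on sp³ C, no adjacent C=O → amine).
arene: no segment matches this pattern.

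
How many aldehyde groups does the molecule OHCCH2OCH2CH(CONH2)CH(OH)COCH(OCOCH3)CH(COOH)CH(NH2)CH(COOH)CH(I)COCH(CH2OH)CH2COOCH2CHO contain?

2

Taking each segment in turn:
  OHC: terminal –CHO: carbonyl C bonded to H and C → aldehyde.
  CH2OCH2: C–O–C with sp³ carbons on both sides and no adjacent C=O → ether.
  CH(CONH2): pendant –CONH2: carbonyl C bonded to C and N → amide.
  CH(OH): –OH on an sp³ carbon → alcohol (secondary).
  CO: –C(=O)– with carbon on both sides → ketone.
  CH(OCOCH3): pendant –OC(=O)CH3: an acyloxy group → ester.
  CH(COOH): pendant –COOH: carbonyl C bonded to C and –OH → carboxylic acid.
  CH(NH2): –NH2 on an sp³ carbon with no adjacent C=O → amine.
  CH(COOH): pendant –COOH: carbonyl C bonded to C and –OH → carboxylic acid.
  CH(I): halogen on an sp³ carbon → alkyl halide.
  CO: –C(=O)– with carbon on both sides → ketone.
  CH(CH2OH): pendant –CH2OH on an sp³ backbone C → alcohol.
  CH2COOCH2: –C(=O)–O–C with C on the carbonyl side → ester.
  CHO: terminal –CHO: carbonyl C bonded to H and C → aldehyde.
Aldehyde appears at: OHC, CHO → 2.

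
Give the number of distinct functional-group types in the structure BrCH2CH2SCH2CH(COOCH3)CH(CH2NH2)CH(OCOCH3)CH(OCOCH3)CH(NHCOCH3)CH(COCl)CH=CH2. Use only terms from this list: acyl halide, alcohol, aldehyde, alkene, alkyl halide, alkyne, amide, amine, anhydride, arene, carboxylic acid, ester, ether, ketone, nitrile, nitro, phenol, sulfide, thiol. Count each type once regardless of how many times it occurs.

Taking each segment in turn:
  BrCH2: halogen on an sp³ carbon → alkyl halide.
  CH2SCH2: C–S–C linkage → sulfide (thioether).
  CH(COOCH3): pendant –COOCH3: carbonyl C bonded to C and –OCH3 → ester.
  CH(CH2NH2): pendant –CH2NH2: N on sp³ C, no adjacent C=O → amine.
  CH(OCOCH3): pendant –OC(=O)CH3: an acyloxy group → ester.
  CH(OCOCH3): pendant –OC(=O)CH3: an acyloxy group → ester.
  CH(NHCOCH3): pendant –NHC(=O)CH3: N bonded to a carbonyl → amide (not amine).
  CH(COCl): pendant –C(=O)X: carbonyl C bonded to C and halogen → acyl halide.
  CH=CH2: C=C double bond → alkene.
Distinct types present: acyl halide, alkene, alkyl halide, amide, amine, ester, sulfide.

7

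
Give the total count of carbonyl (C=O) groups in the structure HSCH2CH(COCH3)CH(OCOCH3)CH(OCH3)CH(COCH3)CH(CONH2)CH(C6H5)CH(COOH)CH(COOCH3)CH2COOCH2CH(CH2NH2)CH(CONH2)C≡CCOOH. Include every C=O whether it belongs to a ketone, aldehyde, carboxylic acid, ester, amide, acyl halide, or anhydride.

CH(COCH3): ketone, 1 C=O (running total 1).
CH(OCOCH3): ester, 1 C=O (running total 2).
CH(COCH3): ketone, 1 C=O (running total 3).
CH(CONH2): amide, 1 C=O (running total 4).
CH(COOH): carboxylic acid, 1 C=O (running total 5).
CH(COOCH3): ester, 1 C=O (running total 6).
CH2COOCH2: ester, 1 C=O (running total 7).
CH(CONH2): amide, 1 C=O (running total 8).
COOH: carboxylic acid, 1 C=O (running total 9).

9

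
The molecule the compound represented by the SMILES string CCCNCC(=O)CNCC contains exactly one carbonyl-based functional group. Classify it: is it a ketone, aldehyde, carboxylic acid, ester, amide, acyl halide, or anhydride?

The carbonyl is in the CO segment: –C(=O)– with carbon on both sides → ketone.

ketone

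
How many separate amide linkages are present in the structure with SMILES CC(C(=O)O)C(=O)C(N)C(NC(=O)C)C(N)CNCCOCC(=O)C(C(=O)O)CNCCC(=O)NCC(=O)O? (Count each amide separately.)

pendant –COOH: carbonyl C bonded to C and –OH → carboxylic acid.
–C(=O)– with carbon on both sides → ketone.
–NH2 on an sp³ carbon with no adjacent C=O → amine.
pendant –NHC(=O)CH3: N bonded to a carbonyl → amide (not amine).
–NH2 on an sp³ carbon with no adjacent C=O → amine.
C–N–C with sp³ carbons and no adjacent C=O → amine (secondary).
C–O–C with sp³ carbons on both sides and no adjacent C=O → ether.
–C(=O)– with carbon on both sides → ketone.
pendant –COOH: carbonyl C bonded to C and –OH → carboxylic acid.
C–N–C with sp³ carbons and no adjacent C=O → amine (secondary).
–C(=O)–N– linkage → amide (the N is not an amine).
–COOH: carbonyl C bonded to –OH and C → carboxylic acid (the –OH is not a separate alcohol).
Amide appears at: CH(NHCOCH3), CH2CONHCH2 → 2.

2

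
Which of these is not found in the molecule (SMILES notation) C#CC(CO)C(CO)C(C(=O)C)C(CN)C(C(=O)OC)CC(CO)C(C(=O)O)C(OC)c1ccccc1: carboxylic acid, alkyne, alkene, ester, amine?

amine: present (CH(CH2NH2) — pendant –CH2NH2: N on sp³ C, no adjacent C=O → amine).
carboxylic acid: present (CH(COOH) — pendant –COOH: carbonyl C bonded to C and –OH → carboxylic acid).
ester: present (CH(COOCH3) — pendant –COOCH3: carbonyl C bonded to C and –OCH3 → ester).
alkyne: present (HC≡C — C≡C triple bond → alkyne).
alkene: absent. In C6H5, the C=C units are part of an aromatic ring, which is an arene, not an isolated alkene.

alkene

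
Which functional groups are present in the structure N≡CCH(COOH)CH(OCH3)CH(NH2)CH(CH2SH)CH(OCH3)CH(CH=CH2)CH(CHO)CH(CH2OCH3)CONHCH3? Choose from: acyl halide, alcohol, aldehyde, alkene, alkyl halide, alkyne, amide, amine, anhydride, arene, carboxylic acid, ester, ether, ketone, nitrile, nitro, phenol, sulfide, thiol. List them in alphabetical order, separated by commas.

N≡C–: carbon triple-bonded to nitrogen → nitrile.
pendant –COOH: carbonyl C bonded to C and –OH → carboxylic acid.
pendant –OCH3: C–O–C with sp³ C, no adjacent C=O → ether.
–NH2 on an sp³ carbon with no adjacent C=O → amine.
pendant –CH2SH → thiol.
pendant –OCH3: C–O–C with sp³ C, no adjacent C=O → ether.
pendant –CH=CH2: C=C double bond → alkene.
pendant –CHO: carbonyl C bonded to C and H → aldehyde.
pendant –CH2OCH3: C–O–C linkage → ether.
–C(=O)NHCH3: carbonyl C bonded to C and to N → amide (the N is not an amine).

aldehyde, alkene, amide, amine, carboxylic acid, ether, nitrile, thiol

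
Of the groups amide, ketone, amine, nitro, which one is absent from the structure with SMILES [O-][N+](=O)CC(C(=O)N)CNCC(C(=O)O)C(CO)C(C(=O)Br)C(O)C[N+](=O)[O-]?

amine: present (CH2NHCH2 — C–N–C with sp³ carbons and no adjacent C=O → amine (secondary)).
amide: present (CH(CONH2) — pendant –CONH2: carbonyl C bonded to C and N → amide).
nitro: present (O2NCH2 — –NO2 on carbon → nitro group).
ketone: absent. In CH(CONH2), the C=O is bonded to nitrogen, which defines an amide, not a ketone. In CH(COOH), the C=O bears an –OH, making it a carboxylic acid rather than a ketone. In CH(COBr), the C=O is bonded to a halogen, which defines an acyl halide, not a ketone.

ketone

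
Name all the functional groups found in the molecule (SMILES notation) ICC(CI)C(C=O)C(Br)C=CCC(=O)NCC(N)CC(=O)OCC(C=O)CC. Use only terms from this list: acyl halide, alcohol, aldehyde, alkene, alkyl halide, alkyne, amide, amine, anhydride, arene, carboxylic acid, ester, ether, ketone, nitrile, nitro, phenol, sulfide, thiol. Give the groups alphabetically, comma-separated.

Taking each segment in turn:
  ICH2: halogen on an sp³ carbon → alkyl halide.
  CH(CH2I): pendant –CH2X: halogen on sp³ carbon → alkyl halide.
  CH(CHO): pendant –CHO: carbonyl C bonded to C and H → aldehyde.
  CH(Br): halogen on an sp³ carbon → alkyl halide.
  CH=CH: C=C double bond → alkene.
  CH2CONHCH2: –C(=O)–N– linkage → amide (the N is not an amine).
  CH(NH2): –NH2 on an sp³ carbon with no adjacent C=O → amine.
  CH2COOCH2: –C(=O)–O–C with C on the carbonyl side → ester.
  CH(CHO): pendant –CHO: carbonyl C bonded to C and H → aldehyde.

aldehyde, alkene, alkyl halide, amide, amine, ester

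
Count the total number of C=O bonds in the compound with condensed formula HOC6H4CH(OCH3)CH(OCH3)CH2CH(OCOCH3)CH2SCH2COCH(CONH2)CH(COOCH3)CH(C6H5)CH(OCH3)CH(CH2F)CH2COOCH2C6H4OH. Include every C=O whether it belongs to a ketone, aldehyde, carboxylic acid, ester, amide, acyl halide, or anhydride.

5

CH(OCOCH3): ester, 1 C=O (running total 1).
CO: ketone, 1 C=O (running total 2).
CH(CONH2): amide, 1 C=O (running total 3).
CH(COOCH3): ester, 1 C=O (running total 4).
CH2COOCH2: ester, 1 C=O (running total 5).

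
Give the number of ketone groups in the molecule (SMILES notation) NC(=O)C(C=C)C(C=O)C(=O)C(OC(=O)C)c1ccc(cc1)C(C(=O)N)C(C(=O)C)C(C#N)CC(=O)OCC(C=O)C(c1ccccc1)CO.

2

Reading the structure from left to right:
  H2NCO: –C(=O)NH2: carbonyl C bonded to C and to N → amide (the N is not a separate amine).
  CH(CH=CH2): pendant –CH=CH2: C=C double bond → alkene.
  CH(CHO): pendant –CHO: carbonyl C bonded to C and H → aldehyde.
  CO: –C(=O)– with carbon on both sides → ketone.
  CH(OCOCH3): pendant –OC(=O)CH3: an acyloxy group → ester.
  C6H4: para-disubstituted benzene ring → arene.
  CH(CONH2): pendant –CONH2: carbonyl C bonded to C and N → amide.
  CH(COCH3): pendant –COCH3: carbonyl C bonded to two carbons → ketone.
  CH(CN): pendant –C≡N: nitrile.
  CH2COOCH2: –C(=O)–O–C with C on the carbonyl side → ester.
  CH(CHO): pendant –CHO: carbonyl C bonded to C and H → aldehyde.
  CH(C6H5): pendant –C6H5: benzene ring → arene.
  CH2OH: –OH on an sp³ carbon → alcohol.
Ketone appears at: CO, CH(COCH3) → 2.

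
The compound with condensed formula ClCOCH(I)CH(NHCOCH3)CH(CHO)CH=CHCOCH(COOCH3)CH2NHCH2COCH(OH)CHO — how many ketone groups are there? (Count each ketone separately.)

2

Reading the structure from left to right:
  ClCO: –C(=O)Cl: carbonyl C bonded to C and to a halogen → acyl halide (not alkyl halide).
  CH(I): halogen on an sp³ carbon → alkyl halide.
  CH(NHCOCH3): pendant –NHC(=O)CH3: N bonded to a carbonyl → amide (not amine).
  CH(CHO): pendant –CHO: carbonyl C bonded to C and H → aldehyde.
  CH=CH: C=C double bond → alkene.
  CO: –C(=O)– with carbon on both sides → ketone.
  CH(COOCH3): pendant –COOCH3: carbonyl C bonded to C and –OCH3 → ester.
  CH2NHCH2: C–N–C with sp³ carbons and no adjacent C=O → amine (secondary).
  CO: –C(=O)– with carbon on both sides → ketone.
  CH(OH): –OH on an sp³ carbon → alcohol (secondary).
  CHO: terminal –CHO: carbonyl C bonded to H and C → aldehyde.
Ketone appears at: CO, CO → 2.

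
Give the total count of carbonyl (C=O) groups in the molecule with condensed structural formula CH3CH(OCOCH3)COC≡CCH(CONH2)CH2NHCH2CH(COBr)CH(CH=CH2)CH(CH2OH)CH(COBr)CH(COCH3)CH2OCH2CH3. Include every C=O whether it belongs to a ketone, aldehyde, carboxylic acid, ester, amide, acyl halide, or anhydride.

CH(OCOCH3): ester, 1 C=O (running total 1).
CO: ketone, 1 C=O (running total 2).
CH(CONH2): amide, 1 C=O (running total 3).
CH(COBr): acyl halide, 1 C=O (running total 4).
CH(COBr): acyl halide, 1 C=O (running total 5).
CH(COCH3): ketone, 1 C=O (running total 6).

6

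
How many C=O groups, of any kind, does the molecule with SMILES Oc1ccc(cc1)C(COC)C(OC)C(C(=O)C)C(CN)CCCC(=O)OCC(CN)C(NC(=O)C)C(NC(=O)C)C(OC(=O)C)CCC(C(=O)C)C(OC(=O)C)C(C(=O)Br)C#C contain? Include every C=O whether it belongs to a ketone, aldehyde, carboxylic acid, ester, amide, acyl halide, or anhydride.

8

CH(COCH3): ketone, 1 C=O (running total 1).
CH2COOCH2: ester, 1 C=O (running total 2).
CH(NHCOCH3): amide, 1 C=O (running total 3).
CH(NHCOCH3): amide, 1 C=O (running total 4).
CH(OCOCH3): ester, 1 C=O (running total 5).
CH(COCH3): ketone, 1 C=O (running total 6).
CH(OCOCH3): ester, 1 C=O (running total 7).
CH(COBr): acyl halide, 1 C=O (running total 8).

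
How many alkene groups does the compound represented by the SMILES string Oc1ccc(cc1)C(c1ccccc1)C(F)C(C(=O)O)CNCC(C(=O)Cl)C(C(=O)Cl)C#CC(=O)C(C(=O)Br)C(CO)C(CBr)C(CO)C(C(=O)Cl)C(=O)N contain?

Taking each segment in turn:
  HOC6H4: –OH attached directly to an aromatic ring → phenol (not alcohol); the ring itself is an arene.
  CH(C6H5): pendant –C6H5: benzene ring → arene.
  CH(F): halogen on an sp³ carbon → alkyl halide.
  CH(COOH): pendant –COOH: carbonyl C bonded to C and –OH → carboxylic acid.
  CH2NHCH2: C–N–C with sp³ carbons and no adjacent C=O → amine (secondary).
  CH(COCl): pendant –C(=O)X: carbonyl C bonded to C and halogen → acyl halide.
  CH(COCl): pendant –C(=O)X: carbonyl C bonded to C and halogen → acyl halide.
  C≡C: C≡C triple bond → alkyne.
  CO: –C(=O)– with carbon on both sides → ketone.
  CH(COBr): pendant –C(=O)X: carbonyl C bonded to C and halogen → acyl halide.
  CH(CH2OH): pendant –CH2OH on an sp³ backbone C → alcohol.
  CH(CH2Br): pendant –CH2X: halogen on sp³ carbon → alkyl halide.
  CH(CH2OH): pendant –CH2OH on an sp³ backbone C → alcohol.
  CH(COCl): pendant –C(=O)X: carbonyl C bonded to C and halogen → acyl halide.
  CONH2: –C(=O)NH2: carbonyl C bonded to C and to N → amide (the N is not a separate amine).
No segment is a alkene: HOC6H4 is arene/phenol, not alkene; CH(C6H5) is arene, not alkene; C≡C is alkyne, not alkene. → 0.

0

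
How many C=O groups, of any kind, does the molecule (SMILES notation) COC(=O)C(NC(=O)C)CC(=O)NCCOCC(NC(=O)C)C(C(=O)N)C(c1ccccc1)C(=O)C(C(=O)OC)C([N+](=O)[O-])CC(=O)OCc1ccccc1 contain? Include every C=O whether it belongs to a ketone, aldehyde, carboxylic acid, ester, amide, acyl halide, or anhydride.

8

CH3OOC: ester, 1 C=O (running total 1).
CH(NHCOCH3): amide, 1 C=O (running total 2).
CH2CONHCH2: amide, 1 C=O (running total 3).
CH(NHCOCH3): amide, 1 C=O (running total 4).
CH(CONH2): amide, 1 C=O (running total 5).
CO: ketone, 1 C=O (running total 6).
CH(COOCH3): ester, 1 C=O (running total 7).
CH2COOCH2: ester, 1 C=O (running total 8).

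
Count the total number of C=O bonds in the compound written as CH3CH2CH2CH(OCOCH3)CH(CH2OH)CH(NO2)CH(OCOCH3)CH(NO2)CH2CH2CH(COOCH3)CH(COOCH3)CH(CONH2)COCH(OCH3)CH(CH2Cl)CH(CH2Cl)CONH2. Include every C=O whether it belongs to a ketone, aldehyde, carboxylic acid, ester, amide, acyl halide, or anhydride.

7

CH(OCOCH3): ester, 1 C=O (running total 1).
CH(OCOCH3): ester, 1 C=O (running total 2).
CH(COOCH3): ester, 1 C=O (running total 3).
CH(COOCH3): ester, 1 C=O (running total 4).
CH(CONH2): amide, 1 C=O (running total 5).
CO: ketone, 1 C=O (running total 6).
CONH2: amide, 1 C=O (running total 7).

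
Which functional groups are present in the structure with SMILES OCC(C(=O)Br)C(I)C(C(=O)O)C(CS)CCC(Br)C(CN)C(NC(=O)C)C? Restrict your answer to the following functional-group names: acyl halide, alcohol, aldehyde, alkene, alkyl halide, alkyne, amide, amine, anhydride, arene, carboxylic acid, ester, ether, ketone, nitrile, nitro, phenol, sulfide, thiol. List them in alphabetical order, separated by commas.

acyl halide, alcohol, alkyl halide, amide, amine, carboxylic acid, thiol

Working along the chain:
  HOCH2: HO– on an sp³ carbon → alcohol.
  CH(COBr): pendant –C(=O)X: carbonyl C bonded to C and halogen → acyl halide.
  CH(I): halogen on an sp³ carbon → alkyl halide.
  CH(COOH): pendant –COOH: carbonyl C bonded to C and –OH → carboxylic acid.
  CH(CH2SH): pendant –CH2SH → thiol.
  CH(Br): halogen on an sp³ carbon → alkyl halide.
  CH(CH2NH2): pendant –CH2NH2: N on sp³ C, no adjacent C=O → amine.
  CH(NHCOCH3): pendant –NHC(=O)CH3: N bonded to a carbonyl → amide (not amine).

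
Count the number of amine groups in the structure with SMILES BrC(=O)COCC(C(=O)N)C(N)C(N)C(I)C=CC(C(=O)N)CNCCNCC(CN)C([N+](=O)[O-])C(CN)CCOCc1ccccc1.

6

–C(=O)Br: carbonyl C bonded to C and to a halogen → acyl halide (not alkyl halide).
C–O–C with sp³ carbons on both sides and no adjacent C=O → ether.
pendant –CONH2: carbonyl C bonded to C and N → amide.
–NH2 on an sp³ carbon with no adjacent C=O → amine.
–NH2 on an sp³ carbon with no adjacent C=O → amine.
halogen on an sp³ carbon → alkyl halide.
C=C double bond → alkene.
pendant –CONH2: carbonyl C bonded to C and N → amide.
C–N–C with sp³ carbons and no adjacent C=O → amine (secondary).
C–N–C with sp³ carbons and no adjacent C=O → amine (secondary).
pendant –CH2NH2: N on sp³ C, no adjacent C=O → amine.
–NO2 on an sp³ carbon → nitro (the N=O is not a carbonyl).
pendant –CH2NH2: N on sp³ C, no adjacent C=O → amine.
C–O–C with sp³ carbons on both sides and no adjacent C=O → ether.
–C6H5 phenyl ring → arene.
Amine appears at: CH(NH2), CH(NH2), CH2NHCH2, CH2NHCH2, CH(CH2NH2), CH(CH2NH2) → 6.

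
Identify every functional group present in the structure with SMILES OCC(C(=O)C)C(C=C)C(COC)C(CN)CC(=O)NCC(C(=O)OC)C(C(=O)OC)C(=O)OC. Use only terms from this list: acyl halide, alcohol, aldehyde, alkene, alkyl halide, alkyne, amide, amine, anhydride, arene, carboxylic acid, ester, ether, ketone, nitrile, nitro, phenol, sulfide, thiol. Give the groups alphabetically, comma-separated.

Working along the chain:
  HOCH2: HO– on an sp³ carbon → alcohol.
  CH(COCH3): pendant –COCH3: carbonyl C bonded to two carbons → ketone.
  CH(CH=CH2): pendant –CH=CH2: C=C double bond → alkene.
  CH(CH2OCH3): pendant –CH2OCH3: C–O–C linkage → ether.
  CH(CH2NH2): pendant –CH2NH2: N on sp³ C, no adjacent C=O → amine.
  CH2CONHCH2: –C(=O)–N– linkage → amide (the N is not an amine).
  CH(COOCH3): pendant –COOCH3: carbonyl C bonded to C and –OCH3 → ester.
  CH(COOCH3): pendant –COOCH3: carbonyl C bonded to C and –OCH3 → ester.
  COOCH3: –C(=O)OCH3: carbonyl C bonded to C and to –OCH3 → ester (not ketone + ether).

alcohol, alkene, amide, amine, ester, ether, ketone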